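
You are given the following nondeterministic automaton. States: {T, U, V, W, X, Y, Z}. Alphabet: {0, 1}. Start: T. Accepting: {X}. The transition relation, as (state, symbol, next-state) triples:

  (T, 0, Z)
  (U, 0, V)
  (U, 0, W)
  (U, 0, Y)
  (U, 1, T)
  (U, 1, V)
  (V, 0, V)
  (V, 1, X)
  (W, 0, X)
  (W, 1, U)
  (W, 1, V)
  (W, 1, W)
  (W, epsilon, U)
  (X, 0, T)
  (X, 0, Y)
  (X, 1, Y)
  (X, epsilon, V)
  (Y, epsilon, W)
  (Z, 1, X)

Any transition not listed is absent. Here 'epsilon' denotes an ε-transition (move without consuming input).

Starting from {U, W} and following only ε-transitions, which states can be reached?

{U, W}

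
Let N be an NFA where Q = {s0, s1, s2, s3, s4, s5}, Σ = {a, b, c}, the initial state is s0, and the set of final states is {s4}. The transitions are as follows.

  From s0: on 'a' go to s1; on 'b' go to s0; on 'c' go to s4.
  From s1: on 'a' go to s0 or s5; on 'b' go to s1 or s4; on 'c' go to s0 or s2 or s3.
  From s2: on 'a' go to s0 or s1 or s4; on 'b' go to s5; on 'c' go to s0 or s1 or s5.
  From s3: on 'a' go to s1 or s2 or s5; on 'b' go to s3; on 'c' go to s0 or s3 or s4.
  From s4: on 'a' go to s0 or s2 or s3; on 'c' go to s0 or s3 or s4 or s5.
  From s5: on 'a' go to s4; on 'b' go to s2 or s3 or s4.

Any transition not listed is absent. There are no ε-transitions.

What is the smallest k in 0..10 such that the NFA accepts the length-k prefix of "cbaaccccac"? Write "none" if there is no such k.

1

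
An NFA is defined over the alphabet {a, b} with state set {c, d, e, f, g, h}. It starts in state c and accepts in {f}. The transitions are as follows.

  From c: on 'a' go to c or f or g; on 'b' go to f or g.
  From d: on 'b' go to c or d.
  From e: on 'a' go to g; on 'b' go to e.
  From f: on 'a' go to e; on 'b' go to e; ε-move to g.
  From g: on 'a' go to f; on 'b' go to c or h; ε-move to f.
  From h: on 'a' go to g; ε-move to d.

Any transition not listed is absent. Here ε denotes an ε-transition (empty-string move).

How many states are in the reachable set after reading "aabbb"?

Start in {c}.
Read 'a': {c} → {c, f, g}.
Read 'a': {c, f, g} → {c, e, f, g}.
Read 'b': {c, e, f, g} → {c, d, e, f, g, h}.
Read 'b': {c, d, e, f, g, h} → {c, d, e, f, g, h}.
Read 'b': {c, d, e, f, g, h} → {c, d, e, f, g, h}.
That set has 6 states.

6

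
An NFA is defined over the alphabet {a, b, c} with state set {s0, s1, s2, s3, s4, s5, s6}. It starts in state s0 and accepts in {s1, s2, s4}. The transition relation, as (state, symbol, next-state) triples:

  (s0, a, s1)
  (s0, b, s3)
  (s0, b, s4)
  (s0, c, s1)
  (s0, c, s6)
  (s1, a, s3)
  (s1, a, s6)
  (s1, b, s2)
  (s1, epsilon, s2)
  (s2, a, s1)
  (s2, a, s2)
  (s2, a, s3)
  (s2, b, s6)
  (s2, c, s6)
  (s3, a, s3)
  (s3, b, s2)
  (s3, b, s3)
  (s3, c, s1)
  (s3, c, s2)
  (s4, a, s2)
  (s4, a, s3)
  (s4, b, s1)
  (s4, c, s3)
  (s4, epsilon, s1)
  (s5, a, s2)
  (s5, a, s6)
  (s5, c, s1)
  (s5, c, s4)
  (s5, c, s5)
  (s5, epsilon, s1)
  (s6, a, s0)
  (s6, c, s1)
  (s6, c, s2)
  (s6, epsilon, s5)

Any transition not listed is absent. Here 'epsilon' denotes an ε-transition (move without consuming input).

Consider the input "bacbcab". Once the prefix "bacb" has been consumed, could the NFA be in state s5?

Yes

Start in {s0}.
Read 'b': {s0} → {s1, s2, s3, s4}.
Read 'a': {s1, s2, s3, s4} → {s1, s2, s3, s5, s6}.
Read 'c': {s1, s2, s3, s5, s6} → {s1, s2, s4, s5, s6}.
Read 'b': {s1, s2, s4, s5, s6} → {s1, s2, s5, s6}.
State s5 is in {s1, s2, s5, s6}.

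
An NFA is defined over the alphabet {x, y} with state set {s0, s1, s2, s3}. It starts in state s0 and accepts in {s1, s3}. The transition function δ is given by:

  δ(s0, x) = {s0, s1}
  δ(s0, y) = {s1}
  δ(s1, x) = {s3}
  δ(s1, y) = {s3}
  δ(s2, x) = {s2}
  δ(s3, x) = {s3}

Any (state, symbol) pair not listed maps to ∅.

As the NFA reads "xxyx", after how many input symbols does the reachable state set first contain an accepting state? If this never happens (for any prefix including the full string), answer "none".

1

Start in {s0}.
Read 'x': s0→{s0, s1}; now {s0, s1}.
None of the earlier sets intersect F, but {s0, s1} does.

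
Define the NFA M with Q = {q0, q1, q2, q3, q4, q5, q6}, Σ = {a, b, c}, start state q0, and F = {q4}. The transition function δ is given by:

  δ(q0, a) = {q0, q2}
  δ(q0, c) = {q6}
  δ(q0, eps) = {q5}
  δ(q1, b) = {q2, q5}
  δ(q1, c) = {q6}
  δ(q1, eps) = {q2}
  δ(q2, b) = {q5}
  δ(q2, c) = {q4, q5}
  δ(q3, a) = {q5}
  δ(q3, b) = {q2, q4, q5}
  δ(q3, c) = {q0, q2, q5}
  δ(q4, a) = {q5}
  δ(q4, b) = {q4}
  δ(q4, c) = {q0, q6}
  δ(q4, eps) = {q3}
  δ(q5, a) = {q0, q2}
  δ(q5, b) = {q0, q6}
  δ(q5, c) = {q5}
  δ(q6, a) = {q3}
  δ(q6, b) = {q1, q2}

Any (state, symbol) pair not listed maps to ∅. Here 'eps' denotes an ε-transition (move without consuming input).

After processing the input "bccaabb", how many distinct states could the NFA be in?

Start: ε-closure({q0}) = {q0, q5}.
Read 'b': {q0, q5} → {q0, q5, q6}.
Read 'c': {q0, q5, q6} → {q5, q6}.
Read 'c': {q5, q6} → {q5}.
Read 'a': {q5} → {q0, q2, q5}.
Read 'a': {q0, q2, q5} → {q0, q2, q5}.
Read 'b': {q0, q2, q5} → {q0, q5, q6}.
Read 'b': {q0, q5, q6} → {q0, q1, q2, q5, q6}.
That set has 5 states.

5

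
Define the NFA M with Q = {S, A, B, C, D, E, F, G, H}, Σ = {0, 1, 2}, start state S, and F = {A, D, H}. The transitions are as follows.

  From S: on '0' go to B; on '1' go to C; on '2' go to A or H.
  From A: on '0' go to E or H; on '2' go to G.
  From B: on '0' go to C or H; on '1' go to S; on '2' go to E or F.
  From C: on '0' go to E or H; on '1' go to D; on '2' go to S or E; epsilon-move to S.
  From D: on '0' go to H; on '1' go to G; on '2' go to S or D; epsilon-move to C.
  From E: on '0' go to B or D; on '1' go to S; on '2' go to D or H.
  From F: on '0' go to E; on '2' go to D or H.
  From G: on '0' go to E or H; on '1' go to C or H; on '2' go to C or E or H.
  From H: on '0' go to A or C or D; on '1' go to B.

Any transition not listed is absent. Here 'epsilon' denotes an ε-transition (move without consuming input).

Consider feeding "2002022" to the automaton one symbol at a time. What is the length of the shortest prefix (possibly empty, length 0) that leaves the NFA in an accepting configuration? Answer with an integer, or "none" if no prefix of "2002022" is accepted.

1

Start in {S}.
Read '2': S→{A, H}; now {A, H}.
None of the earlier sets intersect F, but {A, H} does.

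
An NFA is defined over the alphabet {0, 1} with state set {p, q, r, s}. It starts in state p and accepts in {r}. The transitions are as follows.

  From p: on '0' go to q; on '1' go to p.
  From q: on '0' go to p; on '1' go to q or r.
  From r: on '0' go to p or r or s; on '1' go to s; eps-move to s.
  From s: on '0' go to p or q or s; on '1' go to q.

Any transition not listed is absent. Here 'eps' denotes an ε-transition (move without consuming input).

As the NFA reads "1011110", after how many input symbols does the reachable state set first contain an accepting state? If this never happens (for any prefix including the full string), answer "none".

3

Start in {p}.
Read '1': p→{p}; now {p}.
Read '0': p→{q}; now {q}.
Read '1': q→{q, r}; union {q, r}; ε-closure = {q, r, s}.
None of the earlier sets intersect F, but {q, r, s} does.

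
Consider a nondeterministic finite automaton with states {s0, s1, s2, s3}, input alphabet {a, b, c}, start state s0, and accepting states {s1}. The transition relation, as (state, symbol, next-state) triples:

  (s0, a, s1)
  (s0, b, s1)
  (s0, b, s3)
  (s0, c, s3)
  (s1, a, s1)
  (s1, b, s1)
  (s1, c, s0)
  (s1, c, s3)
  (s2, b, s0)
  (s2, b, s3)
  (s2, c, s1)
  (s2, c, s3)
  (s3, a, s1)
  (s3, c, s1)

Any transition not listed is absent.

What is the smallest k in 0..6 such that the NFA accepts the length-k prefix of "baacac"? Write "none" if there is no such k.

1

Start in {s0}.
Read 'b': {s0} → {s1, s3}.
None of the earlier sets intersect F, but {s1, s3} does.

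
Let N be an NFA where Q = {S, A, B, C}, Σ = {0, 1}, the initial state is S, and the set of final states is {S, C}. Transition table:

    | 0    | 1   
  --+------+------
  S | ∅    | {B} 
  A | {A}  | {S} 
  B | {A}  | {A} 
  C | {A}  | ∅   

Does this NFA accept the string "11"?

Start in {S}.
Read '1': {S} → {B}.
Read '1': {B} → {A}.
The final set {A} contains no accepting state.

No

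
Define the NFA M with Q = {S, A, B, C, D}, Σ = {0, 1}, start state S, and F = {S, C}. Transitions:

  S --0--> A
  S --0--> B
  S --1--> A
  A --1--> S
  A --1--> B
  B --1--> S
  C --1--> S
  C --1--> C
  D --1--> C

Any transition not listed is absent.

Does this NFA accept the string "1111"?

Start in {S}.
Read '1': S→{A}; now {A}.
Read '1': A→{S, B}; now {S, B}.
Read '1': S→{A}, B→{S}; now {S, A}.
Read '1': S→{A}, A→{S, B}; now {S, A, B}.
The final set {S, A, B} contains the accepting state S.

Yes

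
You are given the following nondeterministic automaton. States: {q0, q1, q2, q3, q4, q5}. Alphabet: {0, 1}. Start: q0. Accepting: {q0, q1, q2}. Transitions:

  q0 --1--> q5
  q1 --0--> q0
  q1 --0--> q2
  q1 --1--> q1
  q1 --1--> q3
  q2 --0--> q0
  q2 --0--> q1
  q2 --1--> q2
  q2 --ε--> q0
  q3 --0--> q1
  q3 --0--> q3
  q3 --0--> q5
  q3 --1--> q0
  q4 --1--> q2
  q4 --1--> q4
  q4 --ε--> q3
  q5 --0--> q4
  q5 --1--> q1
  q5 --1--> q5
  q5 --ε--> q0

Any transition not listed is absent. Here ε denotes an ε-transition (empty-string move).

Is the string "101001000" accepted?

Yes

Start in {q0}.
Read '1': q0→{q5}; union {q5}; ε-closure = {q0, q5}.
Read '0': q0→∅, q5→{q4}; union {q4}; ε-closure = {q3, q4}.
Read '1': q3→{q0}, q4→{q2, q4}; union {q0, q2, q4}; ε-closure = {q0, q2, q3, q4}.
Read '0': q0→∅, q2→{q0, q1}, q3→{q1, q3, q5}, q4→∅; now {q0, q1, q3, q5}.
Read '0': q0→∅, q1→{q0, q2}, q3→{q1, q3, q5}, q5→{q4}; now {q0, q1, q2, q3, q4, q5}.
Read '1': q0→{q5}, q1→{q1, q3}, q2→{q2}, q3→{q0}, q4→{q2, q4}, q5→{q1, q5}; now {q0, q1, q2, q3, q4, q5}.
Read '0': q0→∅, q1→{q0, q2}, q2→{q0, q1}, q3→{q1, q3, q5}, q4→∅, q5→{q4}; now {q0, q1, q2, q3, q4, q5}.
Read '0': q0→∅, q1→{q0, q2}, q2→{q0, q1}, q3→{q1, q3, q5}, q4→∅, q5→{q4}; now {q0, q1, q2, q3, q4, q5}.
Read '0': q0→∅, q1→{q0, q2}, q2→{q0, q1}, q3→{q1, q3, q5}, q4→∅, q5→{q4}; now {q0, q1, q2, q3, q4, q5}.
The final set {q0, q1, q2, q3, q4, q5} contains the accepting states q0, q1, q2.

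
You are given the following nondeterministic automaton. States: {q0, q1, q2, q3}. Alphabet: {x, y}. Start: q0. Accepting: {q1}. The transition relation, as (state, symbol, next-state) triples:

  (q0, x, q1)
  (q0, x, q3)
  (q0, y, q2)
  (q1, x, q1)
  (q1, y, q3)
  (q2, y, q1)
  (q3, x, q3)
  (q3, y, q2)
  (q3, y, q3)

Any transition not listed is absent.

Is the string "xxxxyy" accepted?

Yes

Start in {q0}.
Read 'x': q0→{q1, q3}; now {q1, q3}.
Read 'x': q1→{q1}, q3→{q3}; now {q1, q3}.
Read 'x': q1→{q1}, q3→{q3}; now {q1, q3}.
Read 'x': q1→{q1}, q3→{q3}; now {q1, q3}.
Read 'y': q1→{q3}, q3→{q2, q3}; now {q2, q3}.
Read 'y': q2→{q1}, q3→{q2, q3}; now {q1, q2, q3}.
The final set {q1, q2, q3} contains the accepting state q1.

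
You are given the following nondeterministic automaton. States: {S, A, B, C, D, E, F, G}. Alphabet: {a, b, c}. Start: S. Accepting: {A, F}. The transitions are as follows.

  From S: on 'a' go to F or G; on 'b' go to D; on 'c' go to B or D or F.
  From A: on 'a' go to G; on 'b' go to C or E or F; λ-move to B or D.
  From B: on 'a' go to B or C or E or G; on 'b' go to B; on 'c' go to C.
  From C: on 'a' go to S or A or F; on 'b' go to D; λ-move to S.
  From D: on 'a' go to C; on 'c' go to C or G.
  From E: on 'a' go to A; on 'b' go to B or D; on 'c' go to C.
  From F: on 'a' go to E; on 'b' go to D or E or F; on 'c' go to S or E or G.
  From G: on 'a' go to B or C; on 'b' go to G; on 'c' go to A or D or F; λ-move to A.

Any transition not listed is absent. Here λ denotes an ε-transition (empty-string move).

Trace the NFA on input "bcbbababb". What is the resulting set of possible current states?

{S, A, B, C, D, E, F, G}

Start in {S}.
Read 'b': S→{D}; now {D}.
Read 'c': D→{C, G}; union {C, G}; ε-closure = {S, A, B, C, D, G}.
Read 'b': S→{D}, A→{C, E, F}, B→{B}, C→{D}, D→∅, G→{G}; union {B, C, D, E, F, G}; ε-closure = {S, A, B, C, D, E, F, G}.
Read 'b': S→{D}, A→{C, E, F}, B→{B}, C→{D}, D→∅, E→{B, D}, F→{D, E, F}, G→{G}; union {B, C, D, E, F, G}; ε-closure = {S, A, B, C, D, E, F, G}.
Read 'a': S→{F, G}, A→{G}, B→{B, C, E, G}, C→{S, A, F}, D→{C}, E→{A}, F→{E}, G→{B, C}; union {S, A, B, C, E, F, G}; ε-closure = {S, A, B, C, D, E, F, G}.
Read 'b': S→{D}, A→{C, E, F}, B→{B}, C→{D}, D→∅, E→{B, D}, F→{D, E, F}, G→{G}; union {B, C, D, E, F, G}; ε-closure = {S, A, B, C, D, E, F, G}.
Read 'a': S→{F, G}, A→{G}, B→{B, C, E, G}, C→{S, A, F}, D→{C}, E→{A}, F→{E}, G→{B, C}; union {S, A, B, C, E, F, G}; ε-closure = {S, A, B, C, D, E, F, G}.
Read 'b': S→{D}, A→{C, E, F}, B→{B}, C→{D}, D→∅, E→{B, D}, F→{D, E, F}, G→{G}; union {B, C, D, E, F, G}; ε-closure = {S, A, B, C, D, E, F, G}.
Read 'b': S→{D}, A→{C, E, F}, B→{B}, C→{D}, D→∅, E→{B, D}, F→{D, E, F}, G→{G}; union {B, C, D, E, F, G}; ε-closure = {S, A, B, C, D, E, F, G}.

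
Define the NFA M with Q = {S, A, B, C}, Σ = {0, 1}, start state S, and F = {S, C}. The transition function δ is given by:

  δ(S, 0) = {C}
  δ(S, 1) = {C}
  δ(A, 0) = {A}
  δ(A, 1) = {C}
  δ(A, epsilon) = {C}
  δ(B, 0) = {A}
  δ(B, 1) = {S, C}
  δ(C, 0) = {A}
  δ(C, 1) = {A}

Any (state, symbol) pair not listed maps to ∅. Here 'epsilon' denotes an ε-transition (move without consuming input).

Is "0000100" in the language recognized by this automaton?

Yes

Start in {S}.
Read '0': {S} → {C}.
Read '0': {C} → {A, C}.
Read '0': {A, C} → {A, C}.
Read '0': {A, C} → {A, C}.
Read '1': {A, C} → {A, C}.
Read '0': {A, C} → {A, C}.
Read '0': {A, C} → {A, C}.
The final set {A, C} contains the accepting state C.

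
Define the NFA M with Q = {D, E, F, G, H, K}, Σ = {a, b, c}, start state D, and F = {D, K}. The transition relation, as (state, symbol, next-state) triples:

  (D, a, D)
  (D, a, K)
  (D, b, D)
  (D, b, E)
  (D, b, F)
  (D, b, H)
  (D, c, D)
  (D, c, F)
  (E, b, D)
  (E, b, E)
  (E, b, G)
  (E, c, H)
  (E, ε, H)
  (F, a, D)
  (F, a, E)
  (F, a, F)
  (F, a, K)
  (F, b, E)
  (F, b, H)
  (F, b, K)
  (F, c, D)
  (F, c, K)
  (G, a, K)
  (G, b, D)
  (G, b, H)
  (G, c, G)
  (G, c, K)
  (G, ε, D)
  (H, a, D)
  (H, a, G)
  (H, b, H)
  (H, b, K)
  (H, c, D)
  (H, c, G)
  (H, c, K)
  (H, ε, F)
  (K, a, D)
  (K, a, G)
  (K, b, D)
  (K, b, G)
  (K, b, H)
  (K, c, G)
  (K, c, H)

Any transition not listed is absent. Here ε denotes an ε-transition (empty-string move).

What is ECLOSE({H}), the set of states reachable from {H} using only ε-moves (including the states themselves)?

Begin with {H}.
ε-move H → F; add F.

{F, H}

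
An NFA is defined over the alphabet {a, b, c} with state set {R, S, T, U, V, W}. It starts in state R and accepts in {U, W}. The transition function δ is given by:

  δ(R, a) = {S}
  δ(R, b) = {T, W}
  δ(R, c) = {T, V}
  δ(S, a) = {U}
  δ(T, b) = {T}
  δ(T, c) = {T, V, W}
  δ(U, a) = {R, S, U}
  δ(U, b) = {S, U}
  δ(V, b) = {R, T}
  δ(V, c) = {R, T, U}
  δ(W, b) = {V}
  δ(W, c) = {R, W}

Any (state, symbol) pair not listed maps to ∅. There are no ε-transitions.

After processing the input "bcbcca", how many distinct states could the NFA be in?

3

Start in {R}.
Read 'b': {R} → {T, W}.
Read 'c': {T, W} → {R, T, V, W}.
Read 'b': {R, T, V, W} → {R, T, V, W}.
Read 'c': {R, T, V, W} → {R, T, U, V, W}.
Read 'c': {R, T, U, V, W} → {R, T, U, V, W}.
Read 'a': {R, T, U, V, W} → {R, S, U}.
That set has 3 states.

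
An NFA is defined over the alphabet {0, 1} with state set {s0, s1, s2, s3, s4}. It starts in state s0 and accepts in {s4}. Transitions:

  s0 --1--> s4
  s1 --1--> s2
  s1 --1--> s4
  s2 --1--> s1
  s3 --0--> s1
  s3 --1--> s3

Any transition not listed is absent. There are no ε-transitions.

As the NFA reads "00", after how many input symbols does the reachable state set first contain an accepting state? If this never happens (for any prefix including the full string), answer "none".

Start in {s0}.
Read '0': s0→∅; now ∅.
The set is empty and remains empty for the remaining 1 symbol.
No reachable set along the way intersects F.

none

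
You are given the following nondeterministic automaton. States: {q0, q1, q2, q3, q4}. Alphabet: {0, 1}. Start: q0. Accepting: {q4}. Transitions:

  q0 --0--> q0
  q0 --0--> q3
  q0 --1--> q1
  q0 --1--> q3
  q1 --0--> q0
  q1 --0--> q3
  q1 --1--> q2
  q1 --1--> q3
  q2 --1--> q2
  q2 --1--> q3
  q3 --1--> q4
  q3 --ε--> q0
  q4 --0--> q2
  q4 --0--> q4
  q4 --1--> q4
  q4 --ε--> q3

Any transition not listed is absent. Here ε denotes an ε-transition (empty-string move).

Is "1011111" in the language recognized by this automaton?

Yes

Start in {q0}.
Read '1': q0→{q1, q3}; union {q1, q3}; ε-closure = {q0, q1, q3}.
Read '0': q0→{q0, q3}, q1→{q0, q3}, q3→∅; now {q0, q3}.
Read '1': q0→{q1, q3}, q3→{q4}; union {q1, q3, q4}; ε-closure = {q0, q1, q3, q4}.
Read '1': q0→{q1, q3}, q1→{q2, q3}, q3→{q4}, q4→{q4}; union {q1, q2, q3, q4}; ε-closure = {q0, q1, q2, q3, q4}.
Read '1': q0→{q1, q3}, q1→{q2, q3}, q2→{q2, q3}, q3→{q4}, q4→{q4}; union {q1, q2, q3, q4}; ε-closure = {q0, q1, q2, q3, q4}.
Read '1': q0→{q1, q3}, q1→{q2, q3}, q2→{q2, q3}, q3→{q4}, q4→{q4}; union {q1, q2, q3, q4}; ε-closure = {q0, q1, q2, q3, q4}.
Read '1': q0→{q1, q3}, q1→{q2, q3}, q2→{q2, q3}, q3→{q4}, q4→{q4}; union {q1, q2, q3, q4}; ε-closure = {q0, q1, q2, q3, q4}.
The final set {q0, q1, q2, q3, q4} contains the accepting state q4.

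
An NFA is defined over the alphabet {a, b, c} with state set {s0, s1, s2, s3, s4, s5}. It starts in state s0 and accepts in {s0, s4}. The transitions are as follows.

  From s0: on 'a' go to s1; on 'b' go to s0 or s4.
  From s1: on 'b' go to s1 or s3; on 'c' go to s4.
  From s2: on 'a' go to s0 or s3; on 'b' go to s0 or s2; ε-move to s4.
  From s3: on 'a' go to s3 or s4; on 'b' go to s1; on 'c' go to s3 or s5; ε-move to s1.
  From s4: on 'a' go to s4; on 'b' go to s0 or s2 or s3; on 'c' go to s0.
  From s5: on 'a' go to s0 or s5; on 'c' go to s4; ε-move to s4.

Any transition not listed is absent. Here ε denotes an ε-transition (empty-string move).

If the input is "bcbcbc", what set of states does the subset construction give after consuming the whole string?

Start in {s0}.
Read 'b': {s0} → {s0, s4}.
Read 'c': {s0, s4} → {s0}.
Read 'b': {s0} → {s0, s4}.
Read 'c': {s0, s4} → {s0}.
Read 'b': {s0} → {s0, s4}.
Read 'c': {s0, s4} → {s0}.

{s0}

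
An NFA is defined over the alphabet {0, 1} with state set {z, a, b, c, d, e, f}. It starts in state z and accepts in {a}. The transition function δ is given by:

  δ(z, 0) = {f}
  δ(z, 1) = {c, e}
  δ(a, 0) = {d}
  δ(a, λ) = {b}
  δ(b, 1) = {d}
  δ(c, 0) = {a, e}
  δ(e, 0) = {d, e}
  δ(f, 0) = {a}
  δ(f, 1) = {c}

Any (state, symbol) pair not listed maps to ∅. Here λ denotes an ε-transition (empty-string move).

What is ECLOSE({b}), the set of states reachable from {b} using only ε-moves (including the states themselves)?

{b}

Begin with {b}.
No ε-moves leave this set, so the closure equals the set itself.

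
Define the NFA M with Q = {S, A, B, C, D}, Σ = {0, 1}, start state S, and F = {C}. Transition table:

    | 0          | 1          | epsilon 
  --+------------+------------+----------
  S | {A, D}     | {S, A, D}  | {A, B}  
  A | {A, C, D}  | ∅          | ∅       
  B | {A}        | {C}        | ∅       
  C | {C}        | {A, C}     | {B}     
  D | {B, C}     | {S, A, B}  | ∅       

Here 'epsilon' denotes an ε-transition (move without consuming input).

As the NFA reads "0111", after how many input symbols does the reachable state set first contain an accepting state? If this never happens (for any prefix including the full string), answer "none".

Start: ε-closure({S}) = {S, A, B}.
Read '0': S→{A, D}, A→{A, C, D}, B→{A}; union {A, C, D}; ε-closure = {A, B, C, D}.
None of the earlier sets intersect F, but {A, B, C, D} does.

1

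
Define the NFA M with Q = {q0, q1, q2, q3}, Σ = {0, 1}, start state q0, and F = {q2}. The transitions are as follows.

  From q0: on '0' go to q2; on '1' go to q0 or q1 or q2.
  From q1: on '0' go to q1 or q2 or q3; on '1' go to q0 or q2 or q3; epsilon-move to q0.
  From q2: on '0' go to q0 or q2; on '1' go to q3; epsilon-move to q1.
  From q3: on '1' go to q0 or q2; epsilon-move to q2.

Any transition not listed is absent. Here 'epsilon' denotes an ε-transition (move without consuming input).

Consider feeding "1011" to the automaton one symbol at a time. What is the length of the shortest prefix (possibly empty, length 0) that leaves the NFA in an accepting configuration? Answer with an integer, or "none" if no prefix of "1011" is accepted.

Start in {q0}.
Read '1': {q0} → {q0, q1, q2}.
None of the earlier sets intersect F, but {q0, q1, q2} does.

1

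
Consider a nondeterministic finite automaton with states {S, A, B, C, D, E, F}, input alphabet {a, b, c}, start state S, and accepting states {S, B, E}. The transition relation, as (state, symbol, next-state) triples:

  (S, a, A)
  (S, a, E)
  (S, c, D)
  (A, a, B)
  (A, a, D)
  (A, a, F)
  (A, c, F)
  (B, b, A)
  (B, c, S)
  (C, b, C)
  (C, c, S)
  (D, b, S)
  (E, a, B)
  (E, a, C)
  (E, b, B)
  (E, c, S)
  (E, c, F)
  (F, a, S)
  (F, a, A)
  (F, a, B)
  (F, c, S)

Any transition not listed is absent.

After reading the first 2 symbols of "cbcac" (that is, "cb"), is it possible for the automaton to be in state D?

No

Start in {S}.
Read 'c': S→{D}; now {D}.
Read 'b': D→{S}; now {S}.
State D is not in {S}.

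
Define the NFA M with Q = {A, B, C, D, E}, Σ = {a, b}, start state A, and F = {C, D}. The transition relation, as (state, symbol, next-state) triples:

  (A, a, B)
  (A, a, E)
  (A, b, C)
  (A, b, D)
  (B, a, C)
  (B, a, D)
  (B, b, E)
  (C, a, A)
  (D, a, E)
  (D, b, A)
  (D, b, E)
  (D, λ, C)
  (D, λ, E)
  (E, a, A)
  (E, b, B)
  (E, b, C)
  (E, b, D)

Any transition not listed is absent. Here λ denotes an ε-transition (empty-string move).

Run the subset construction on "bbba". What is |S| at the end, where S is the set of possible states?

5

Start in {A}.
Read 'b': A→{C, D}; union {C, D}; ε-closure = {C, D, E}.
Read 'b': C→∅, D→{A, E}, E→{B, C, D}; now {A, B, C, D, E}.
Read 'b': A→{C, D}, B→{E}, C→∅, D→{A, E}, E→{B, C, D}; now {A, B, C, D, E}.
Read 'a': A→{B, E}, B→{C, D}, C→{A}, D→{E}, E→{A}; now {A, B, C, D, E}.
That set has 5 states.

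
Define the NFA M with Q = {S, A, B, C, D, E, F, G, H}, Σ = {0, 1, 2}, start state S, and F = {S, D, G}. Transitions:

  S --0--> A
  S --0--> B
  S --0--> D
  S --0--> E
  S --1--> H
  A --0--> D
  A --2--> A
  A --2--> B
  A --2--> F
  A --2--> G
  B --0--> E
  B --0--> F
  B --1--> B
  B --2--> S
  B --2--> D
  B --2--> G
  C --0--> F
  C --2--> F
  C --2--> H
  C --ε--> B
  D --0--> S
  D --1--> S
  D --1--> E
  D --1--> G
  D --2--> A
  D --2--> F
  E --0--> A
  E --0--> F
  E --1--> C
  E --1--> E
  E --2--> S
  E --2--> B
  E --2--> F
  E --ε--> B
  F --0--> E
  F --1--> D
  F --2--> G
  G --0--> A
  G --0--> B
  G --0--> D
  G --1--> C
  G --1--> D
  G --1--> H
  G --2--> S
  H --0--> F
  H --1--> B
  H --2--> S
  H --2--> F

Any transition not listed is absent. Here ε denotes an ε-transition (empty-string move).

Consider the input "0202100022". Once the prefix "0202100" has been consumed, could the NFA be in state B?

Yes

Start in {S}.
Read '0': S→{A, B, D, E}; now {A, B, D, E}.
Read '2': A→{A, B, F, G}, B→{S, D, G}, D→{A, F}, E→{S, B, F}; now {S, A, B, D, F, G}.
Read '0': S→{A, B, D, E}, A→{D}, B→{E, F}, D→{S}, F→{E}, G→{A, B, D}; now {S, A, B, D, E, F}.
Read '2': S→∅, A→{A, B, F, G}, B→{S, D, G}, D→{A, F}, E→{S, B, F}, F→{G}; now {S, A, B, D, F, G}.
Read '1': S→{H}, A→∅, B→{B}, D→{S, E, G}, F→{D}, G→{C, D, H}; now {S, B, C, D, E, G, H}.
Read '0': S→{A, B, D, E}, B→{E, F}, C→{F}, D→{S}, E→{A, F}, G→{A, B, D}, H→{F}; now {S, A, B, D, E, F}.
Read '0': S→{A, B, D, E}, A→{D}, B→{E, F}, D→{S}, E→{A, F}, F→{E}; now {S, A, B, D, E, F}.
State B is in {S, A, B, D, E, F}.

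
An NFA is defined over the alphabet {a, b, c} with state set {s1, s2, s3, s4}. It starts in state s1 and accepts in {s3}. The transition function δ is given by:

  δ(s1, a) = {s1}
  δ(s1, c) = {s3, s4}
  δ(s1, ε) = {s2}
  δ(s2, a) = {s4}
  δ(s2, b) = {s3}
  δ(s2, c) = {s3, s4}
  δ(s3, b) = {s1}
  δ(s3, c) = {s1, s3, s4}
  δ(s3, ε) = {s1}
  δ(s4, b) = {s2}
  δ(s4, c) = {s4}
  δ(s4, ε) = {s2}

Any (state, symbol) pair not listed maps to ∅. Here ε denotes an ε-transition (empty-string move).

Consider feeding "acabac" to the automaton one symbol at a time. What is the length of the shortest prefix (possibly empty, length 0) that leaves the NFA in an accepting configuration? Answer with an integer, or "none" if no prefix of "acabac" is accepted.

2

Start: ε-closure({s1}) = {s1, s2}.
Read 'a': {s1, s2} → {s1, s2, s4}.
Read 'c': {s1, s2, s4} → {s1, s2, s3, s4}.
None of the earlier sets intersect F, but {s1, s2, s3, s4} does.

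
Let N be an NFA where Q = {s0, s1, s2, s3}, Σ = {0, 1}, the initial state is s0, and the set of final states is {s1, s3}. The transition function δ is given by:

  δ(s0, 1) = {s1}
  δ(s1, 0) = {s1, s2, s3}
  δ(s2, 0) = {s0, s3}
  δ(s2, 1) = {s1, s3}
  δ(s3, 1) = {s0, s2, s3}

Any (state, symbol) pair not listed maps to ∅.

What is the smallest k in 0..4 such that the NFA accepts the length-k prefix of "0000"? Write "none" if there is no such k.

Start in {s0}.
Read '0': {s0} → ∅.
The set is empty and remains empty for the remaining 3 symbols.
No reachable set along the way intersects F.

none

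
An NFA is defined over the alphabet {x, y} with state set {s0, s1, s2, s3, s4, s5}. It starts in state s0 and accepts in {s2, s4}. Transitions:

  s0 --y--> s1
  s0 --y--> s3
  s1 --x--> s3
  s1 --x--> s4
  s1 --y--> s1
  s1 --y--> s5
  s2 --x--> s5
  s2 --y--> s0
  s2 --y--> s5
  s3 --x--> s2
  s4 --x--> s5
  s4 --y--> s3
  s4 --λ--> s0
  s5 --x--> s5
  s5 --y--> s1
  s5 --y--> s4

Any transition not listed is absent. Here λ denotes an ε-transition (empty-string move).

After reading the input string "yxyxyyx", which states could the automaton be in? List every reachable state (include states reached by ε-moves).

{s0, s2, s3, s4, s5}

Start in {s0}.
Read 'y': {s0} → {s1, s3}.
Read 'x': {s1, s3} → {s0, s2, s3, s4}.
Read 'y': {s0, s2, s3, s4} → {s0, s1, s3, s5}.
Read 'x': {s0, s1, s3, s5} → {s0, s2, s3, s4, s5}.
Read 'y': {s0, s2, s3, s4, s5} → {s0, s1, s3, s4, s5}.
Read 'y': {s0, s1, s3, s4, s5} → {s0, s1, s3, s4, s5}.
Read 'x': {s0, s1, s3, s4, s5} → {s0, s2, s3, s4, s5}.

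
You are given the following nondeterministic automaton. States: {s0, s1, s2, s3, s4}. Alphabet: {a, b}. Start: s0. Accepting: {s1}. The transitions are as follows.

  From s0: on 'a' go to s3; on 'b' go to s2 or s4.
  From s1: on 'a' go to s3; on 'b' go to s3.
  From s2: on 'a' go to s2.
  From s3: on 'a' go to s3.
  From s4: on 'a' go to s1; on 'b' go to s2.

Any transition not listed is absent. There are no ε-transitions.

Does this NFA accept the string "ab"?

No

Start in {s0}.
Read 'a': s0→{s3}; now {s3}.
Read 'b': s3→∅; now ∅.
The final set ∅ contains no accepting state.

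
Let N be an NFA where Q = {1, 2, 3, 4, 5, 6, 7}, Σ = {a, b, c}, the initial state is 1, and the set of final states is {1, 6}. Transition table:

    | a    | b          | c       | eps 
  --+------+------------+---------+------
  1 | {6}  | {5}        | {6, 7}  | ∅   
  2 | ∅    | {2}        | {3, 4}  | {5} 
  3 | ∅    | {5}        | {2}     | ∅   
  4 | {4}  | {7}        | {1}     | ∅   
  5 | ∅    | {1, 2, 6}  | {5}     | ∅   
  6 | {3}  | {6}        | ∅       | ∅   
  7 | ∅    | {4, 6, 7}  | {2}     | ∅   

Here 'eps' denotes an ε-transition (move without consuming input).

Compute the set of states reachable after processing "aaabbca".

Start in {1}.
Read 'a': {1} → {6}.
Read 'a': {6} → {3}.
Read 'a': {3} → ∅.
The set is empty and remains empty for the remaining 4 symbols.

∅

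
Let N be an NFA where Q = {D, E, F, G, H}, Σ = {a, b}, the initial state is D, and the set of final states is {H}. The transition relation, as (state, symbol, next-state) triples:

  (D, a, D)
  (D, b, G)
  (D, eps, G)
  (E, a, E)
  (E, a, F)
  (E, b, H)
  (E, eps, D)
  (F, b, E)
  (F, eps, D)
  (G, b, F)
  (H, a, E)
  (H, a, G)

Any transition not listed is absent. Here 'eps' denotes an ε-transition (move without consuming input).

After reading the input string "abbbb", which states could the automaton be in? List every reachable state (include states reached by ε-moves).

{D, E, F, G, H}

Start: ε-closure({D}) = {D, G}.
Read 'a': {D, G} → {D, G}.
Read 'b': {D, G} → {D, F, G}.
Read 'b': {D, F, G} → {D, E, F, G}.
Read 'b': {D, E, F, G} → {D, E, F, G, H}.
Read 'b': {D, E, F, G, H} → {D, E, F, G, H}.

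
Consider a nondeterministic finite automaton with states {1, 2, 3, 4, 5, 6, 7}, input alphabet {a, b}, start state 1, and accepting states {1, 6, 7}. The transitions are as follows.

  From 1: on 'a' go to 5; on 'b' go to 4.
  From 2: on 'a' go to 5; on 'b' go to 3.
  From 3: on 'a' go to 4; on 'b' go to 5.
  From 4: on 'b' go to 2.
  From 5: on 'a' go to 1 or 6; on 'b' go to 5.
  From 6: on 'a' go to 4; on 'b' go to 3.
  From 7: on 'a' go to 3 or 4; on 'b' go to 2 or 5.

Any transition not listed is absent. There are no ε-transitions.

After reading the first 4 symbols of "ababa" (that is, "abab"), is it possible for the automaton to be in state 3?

Start in {1}.
Read 'a': 1→{5}; now {5}.
Read 'b': 5→{5}; now {5}.
Read 'a': 5→{1, 6}; now {1, 6}.
Read 'b': 1→{4}, 6→{3}; now {3, 4}.
State 3 is in {3, 4}.

Yes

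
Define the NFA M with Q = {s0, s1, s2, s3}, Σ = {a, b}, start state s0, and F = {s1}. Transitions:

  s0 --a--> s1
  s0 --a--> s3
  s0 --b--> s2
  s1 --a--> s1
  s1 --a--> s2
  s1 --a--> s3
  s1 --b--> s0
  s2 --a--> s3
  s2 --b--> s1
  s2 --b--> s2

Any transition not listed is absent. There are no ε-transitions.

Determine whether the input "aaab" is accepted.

Yes

Start in {s0}.
Read 'a': {s0} → {s1, s3}.
Read 'a': {s1, s3} → {s1, s2, s3}.
Read 'a': {s1, s2, s3} → {s1, s2, s3}.
Read 'b': {s1, s2, s3} → {s0, s1, s2}.
The final set {s0, s1, s2} contains the accepting state s1.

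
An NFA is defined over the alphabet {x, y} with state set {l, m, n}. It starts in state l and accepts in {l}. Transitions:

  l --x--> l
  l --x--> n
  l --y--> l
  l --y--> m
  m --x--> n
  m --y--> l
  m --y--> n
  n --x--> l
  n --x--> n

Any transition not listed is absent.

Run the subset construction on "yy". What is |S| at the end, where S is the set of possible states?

3

Start in {l}.
Read 'y': {l} → {l, m}.
Read 'y': {l, m} → {l, m, n}.
That set has 3 states.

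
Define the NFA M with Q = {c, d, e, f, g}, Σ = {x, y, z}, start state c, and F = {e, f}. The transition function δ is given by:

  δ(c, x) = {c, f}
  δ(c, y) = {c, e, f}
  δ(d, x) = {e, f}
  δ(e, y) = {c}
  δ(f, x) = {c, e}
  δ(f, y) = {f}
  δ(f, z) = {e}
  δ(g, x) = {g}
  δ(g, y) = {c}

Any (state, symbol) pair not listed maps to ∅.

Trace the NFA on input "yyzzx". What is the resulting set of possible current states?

Start in {c}.
Read 'y': c→{c, e, f}; now {c, e, f}.
Read 'y': c→{c, e, f}, e→{c}, f→{f}; now {c, e, f}.
Read 'z': c→∅, e→∅, f→{e}; now {e}.
Read 'z': e→∅; now ∅.
The set is empty and remains empty for the remaining 1 symbol.

∅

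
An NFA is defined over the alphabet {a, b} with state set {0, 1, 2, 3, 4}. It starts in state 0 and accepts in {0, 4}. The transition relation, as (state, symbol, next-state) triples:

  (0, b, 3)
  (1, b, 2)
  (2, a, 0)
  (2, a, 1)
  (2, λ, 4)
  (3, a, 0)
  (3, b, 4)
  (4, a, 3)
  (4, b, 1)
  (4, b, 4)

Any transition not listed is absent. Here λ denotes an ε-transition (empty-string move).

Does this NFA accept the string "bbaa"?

Start in {0}.
Read 'b': 0→{3}; now {3}.
Read 'b': 3→{4}; now {4}.
Read 'a': 4→{3}; now {3}.
Read 'a': 3→{0}; now {0}.
The final set {0} contains the accepting state 0.

Yes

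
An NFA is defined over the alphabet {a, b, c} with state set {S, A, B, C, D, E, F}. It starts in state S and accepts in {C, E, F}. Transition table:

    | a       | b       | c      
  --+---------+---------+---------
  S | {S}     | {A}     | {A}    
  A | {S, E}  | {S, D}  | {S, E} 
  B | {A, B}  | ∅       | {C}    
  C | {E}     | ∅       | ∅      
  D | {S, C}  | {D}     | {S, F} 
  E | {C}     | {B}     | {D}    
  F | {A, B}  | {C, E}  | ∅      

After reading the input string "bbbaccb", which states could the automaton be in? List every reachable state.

{A, B, C, E}

Start in {S}.
Read 'b': {S} → {A}.
Read 'b': {A} → {S, D}.
Read 'b': {S, D} → {A, D}.
Read 'a': {A, D} → {S, C, E}.
Read 'c': {S, C, E} → {A, D}.
Read 'c': {A, D} → {S, E, F}.
Read 'b': {S, E, F} → {A, B, C, E}.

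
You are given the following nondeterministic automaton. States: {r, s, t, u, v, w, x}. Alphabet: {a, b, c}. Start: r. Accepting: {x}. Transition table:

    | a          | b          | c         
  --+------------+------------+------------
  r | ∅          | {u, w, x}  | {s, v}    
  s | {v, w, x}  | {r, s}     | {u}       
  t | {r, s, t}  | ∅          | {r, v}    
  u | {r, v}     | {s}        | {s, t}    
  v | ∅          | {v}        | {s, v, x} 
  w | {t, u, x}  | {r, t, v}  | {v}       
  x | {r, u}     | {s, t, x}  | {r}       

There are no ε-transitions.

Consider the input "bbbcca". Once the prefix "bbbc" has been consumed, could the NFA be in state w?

No

Start in {r}.
Read 'b': r→{u, w, x}; now {u, w, x}.
Read 'b': u→{s}, w→{r, t, v}, x→{s, t, x}; now {r, s, t, v, x}.
Read 'b': r→{u, w, x}, s→{r, s}, t→∅, v→{v}, x→{s, t, x}; now {r, s, t, u, v, w, x}.
Read 'c': r→{s, v}, s→{u}, t→{r, v}, u→{s, t}, v→{s, v, x}, w→{v}, x→{r}; now {r, s, t, u, v, x}.
State w is not in {r, s, t, u, v, x}.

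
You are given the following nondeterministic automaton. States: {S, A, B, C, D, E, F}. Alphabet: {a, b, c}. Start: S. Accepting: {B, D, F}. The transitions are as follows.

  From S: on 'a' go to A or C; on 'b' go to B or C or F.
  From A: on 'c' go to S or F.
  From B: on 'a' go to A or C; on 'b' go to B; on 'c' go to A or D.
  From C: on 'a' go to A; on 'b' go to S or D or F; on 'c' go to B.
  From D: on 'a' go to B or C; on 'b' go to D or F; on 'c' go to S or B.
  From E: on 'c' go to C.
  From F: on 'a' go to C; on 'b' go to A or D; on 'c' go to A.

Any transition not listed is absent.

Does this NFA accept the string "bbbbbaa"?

Start in {S}.
Read 'b': S→{B, C, F}; now {B, C, F}.
Read 'b': B→{B}, C→{S, D, F}, F→{A, D}; now {S, A, B, D, F}.
Read 'b': S→{B, C, F}, A→∅, B→{B}, D→{D, F}, F→{A, D}; now {A, B, C, D, F}.
Read 'b': A→∅, B→{B}, C→{S, D, F}, D→{D, F}, F→{A, D}; now {S, A, B, D, F}.
Read 'b': S→{B, C, F}, A→∅, B→{B}, D→{D, F}, F→{A, D}; now {A, B, C, D, F}.
Read 'a': A→∅, B→{A, C}, C→{A}, D→{B, C}, F→{C}; now {A, B, C}.
Read 'a': A→∅, B→{A, C}, C→{A}; now {A, C}.
The final set {A, C} contains no accepting state.

No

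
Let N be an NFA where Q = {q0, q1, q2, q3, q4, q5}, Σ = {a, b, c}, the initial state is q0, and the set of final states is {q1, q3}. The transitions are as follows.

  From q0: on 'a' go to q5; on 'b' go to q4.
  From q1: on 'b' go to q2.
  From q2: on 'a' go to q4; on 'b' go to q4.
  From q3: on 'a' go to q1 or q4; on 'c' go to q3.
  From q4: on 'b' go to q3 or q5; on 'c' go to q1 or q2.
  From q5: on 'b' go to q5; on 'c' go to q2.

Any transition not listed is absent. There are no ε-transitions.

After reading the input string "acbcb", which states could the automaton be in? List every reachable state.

{q2, q4}

Start in {q0}.
Read 'a': {q0} → {q5}.
Read 'c': {q5} → {q2}.
Read 'b': {q2} → {q4}.
Read 'c': {q4} → {q1, q2}.
Read 'b': {q1, q2} → {q2, q4}.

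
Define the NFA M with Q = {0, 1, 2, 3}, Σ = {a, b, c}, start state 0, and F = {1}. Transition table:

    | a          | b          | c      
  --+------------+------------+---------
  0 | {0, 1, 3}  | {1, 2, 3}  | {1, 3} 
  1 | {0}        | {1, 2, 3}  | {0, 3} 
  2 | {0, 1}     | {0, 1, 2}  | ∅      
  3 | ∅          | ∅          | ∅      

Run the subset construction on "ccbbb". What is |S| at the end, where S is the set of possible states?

4

Start in {0}.
Read 'c': {0} → {1, 3}.
Read 'c': {1, 3} → {0, 3}.
Read 'b': {0, 3} → {1, 2, 3}.
Read 'b': {1, 2, 3} → {0, 1, 2, 3}.
Read 'b': {0, 1, 2, 3} → {0, 1, 2, 3}.
That set has 4 states.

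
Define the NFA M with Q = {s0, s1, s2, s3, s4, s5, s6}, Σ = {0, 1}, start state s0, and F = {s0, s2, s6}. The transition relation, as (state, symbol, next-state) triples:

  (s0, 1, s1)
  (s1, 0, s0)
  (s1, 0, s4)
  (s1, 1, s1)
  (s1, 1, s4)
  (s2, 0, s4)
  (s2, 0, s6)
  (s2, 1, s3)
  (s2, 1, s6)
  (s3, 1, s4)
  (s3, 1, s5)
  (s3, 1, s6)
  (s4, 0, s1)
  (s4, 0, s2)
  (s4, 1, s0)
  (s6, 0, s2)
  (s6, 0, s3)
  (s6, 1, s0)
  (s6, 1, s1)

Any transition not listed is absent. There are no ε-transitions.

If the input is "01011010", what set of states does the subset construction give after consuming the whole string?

Start in {s0}.
Read '0': s0→∅; now ∅.
The set is empty and remains empty for the remaining 7 symbols.

∅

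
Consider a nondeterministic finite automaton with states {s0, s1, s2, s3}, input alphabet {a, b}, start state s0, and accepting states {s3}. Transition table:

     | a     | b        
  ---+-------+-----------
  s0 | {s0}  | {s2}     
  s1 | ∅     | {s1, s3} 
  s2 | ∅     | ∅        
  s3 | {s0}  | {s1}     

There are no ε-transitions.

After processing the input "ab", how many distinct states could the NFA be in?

1

Start in {s0}.
Read 'a': {s0} → {s0}.
Read 'b': {s0} → {s2}.
That set has 1 state.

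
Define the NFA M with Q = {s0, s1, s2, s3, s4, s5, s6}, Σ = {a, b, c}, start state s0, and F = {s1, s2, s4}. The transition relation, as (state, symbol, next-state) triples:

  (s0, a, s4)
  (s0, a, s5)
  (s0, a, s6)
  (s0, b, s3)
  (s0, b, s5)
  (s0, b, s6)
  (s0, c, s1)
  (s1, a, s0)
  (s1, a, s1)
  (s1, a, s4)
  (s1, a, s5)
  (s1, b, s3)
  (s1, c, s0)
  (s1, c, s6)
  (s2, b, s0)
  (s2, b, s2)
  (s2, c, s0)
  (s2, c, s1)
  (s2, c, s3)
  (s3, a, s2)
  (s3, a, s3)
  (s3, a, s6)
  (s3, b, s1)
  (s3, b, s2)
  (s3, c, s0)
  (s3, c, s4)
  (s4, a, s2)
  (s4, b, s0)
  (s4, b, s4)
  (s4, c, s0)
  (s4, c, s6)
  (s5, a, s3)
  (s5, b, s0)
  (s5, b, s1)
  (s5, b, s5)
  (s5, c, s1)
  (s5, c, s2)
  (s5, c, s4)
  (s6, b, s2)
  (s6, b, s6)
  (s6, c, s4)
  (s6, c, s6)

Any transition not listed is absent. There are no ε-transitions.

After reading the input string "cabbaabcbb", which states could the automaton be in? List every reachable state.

Start in {s0}.
Read 'c': s0→{s1}; now {s1}.
Read 'a': s1→{s0, s1, s4, s5}; now {s0, s1, s4, s5}.
Read 'b': s0→{s3, s5, s6}, s1→{s3}, s4→{s0, s4}, s5→{s0, s1, s5}; now {s0, s1, s3, s4, s5, s6}.
Read 'b': s0→{s3, s5, s6}, s1→{s3}, s3→{s1, s2}, s4→{s0, s4}, s5→{s0, s1, s5}, s6→{s2, s6}; now {s0, s1, s2, s3, s4, s5, s6}.
Read 'a': s0→{s4, s5, s6}, s1→{s0, s1, s4, s5}, s2→∅, s3→{s2, s3, s6}, s4→{s2}, s5→{s3}, s6→∅; now {s0, s1, s2, s3, s4, s5, s6}.
Read 'a': s0→{s4, s5, s6}, s1→{s0, s1, s4, s5}, s2→∅, s3→{s2, s3, s6}, s4→{s2}, s5→{s3}, s6→∅; now {s0, s1, s2, s3, s4, s5, s6}.
Read 'b': s0→{s3, s5, s6}, s1→{s3}, s2→{s0, s2}, s3→{s1, s2}, s4→{s0, s4}, s5→{s0, s1, s5}, s6→{s2, s6}; now {s0, s1, s2, s3, s4, s5, s6}.
Read 'c': s0→{s1}, s1→{s0, s6}, s2→{s0, s1, s3}, s3→{s0, s4}, s4→{s0, s6}, s5→{s1, s2, s4}, s6→{s4, s6}; now {s0, s1, s2, s3, s4, s6}.
Read 'b': s0→{s3, s5, s6}, s1→{s3}, s2→{s0, s2}, s3→{s1, s2}, s4→{s0, s4}, s6→{s2, s6}; now {s0, s1, s2, s3, s4, s5, s6}.
Read 'b': s0→{s3, s5, s6}, s1→{s3}, s2→{s0, s2}, s3→{s1, s2}, s4→{s0, s4}, s5→{s0, s1, s5}, s6→{s2, s6}; now {s0, s1, s2, s3, s4, s5, s6}.

{s0, s1, s2, s3, s4, s5, s6}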